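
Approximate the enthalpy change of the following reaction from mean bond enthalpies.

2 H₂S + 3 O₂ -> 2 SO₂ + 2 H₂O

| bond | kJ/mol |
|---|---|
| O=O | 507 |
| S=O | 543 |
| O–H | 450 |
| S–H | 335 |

Bonds broken (reactants):
  O=O: 3 × 507 = 1521
  S–H: 4 × 335 = 1340
  Σ(broken) = 2861 kJ
Bonds formed (products):
  O–H: 4 × 450 = 1800
  S=O: 4 × 543 = 2172
  Σ(formed) = 3972 kJ
ΔH = Σ(broken) − Σ(formed) = 2861 − 3972 = −1111 kJ

ΔH ≈ −1111 kJ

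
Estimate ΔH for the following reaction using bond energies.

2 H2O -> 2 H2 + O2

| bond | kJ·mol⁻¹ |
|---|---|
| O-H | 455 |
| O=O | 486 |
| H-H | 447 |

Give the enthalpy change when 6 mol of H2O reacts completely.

ΔH = +1320 kJ

Bonds broken (reactants):
  O-H: 4 × 455 = 1820
  Σ(broken) = 1820 kJ
Bonds formed (products):
  H-H: 2 × 447 = 894
  O=O: 1 × 486 = 486
  Σ(formed) = 1380 kJ
ΔH = Σ(broken) − Σ(formed) = 1820 − 1380 = +440 kJ
For 3× the reaction as written: 3 × (+440) = +1320 kJ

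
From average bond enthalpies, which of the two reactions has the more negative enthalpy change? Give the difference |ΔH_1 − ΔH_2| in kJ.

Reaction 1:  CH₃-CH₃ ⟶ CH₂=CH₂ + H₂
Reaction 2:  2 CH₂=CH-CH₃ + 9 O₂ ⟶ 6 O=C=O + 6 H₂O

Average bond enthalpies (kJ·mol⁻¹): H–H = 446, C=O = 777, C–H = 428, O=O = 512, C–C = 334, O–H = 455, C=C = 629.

Reaction 2, by 3229 kJ

Reaction 1:
  Bonds broken (reactants):
    C–C: 1 × 334 = 334
    C–H: 6 × 428 = 2568
    Σ(broken) = 2902 kJ
  Bonds formed (products):
    C–H: 4 × 428 = 1712
    C=C: 1 × 629 = 629
    H–H: 1 × 446 = 446
    Σ(formed) = 2787 kJ
  ΔH_1 = 2902 − 2787 = +115 kJ
Reaction 2:
  Bonds broken (reactants):
    C–C: 2 × 334 = 668
    C–H: 12 × 428 = 5136
    C=C: 2 × 629 = 1258
    O=O: 9 × 512 = 4608
    Σ(broken) = 11670 kJ
  Bonds formed (products):
    C=O: 12 × 777 = 9324
    O–H: 12 × 455 = 5460
    Σ(formed) = 14784 kJ
  ΔH_2 = 11670 − 14784 = −3114 kJ
ΔH_1 − ΔH_2 = +3229 kJ, so reaction 2 has the more negative ΔH; |ΔH_1 − ΔH_2| = 3229 kJ.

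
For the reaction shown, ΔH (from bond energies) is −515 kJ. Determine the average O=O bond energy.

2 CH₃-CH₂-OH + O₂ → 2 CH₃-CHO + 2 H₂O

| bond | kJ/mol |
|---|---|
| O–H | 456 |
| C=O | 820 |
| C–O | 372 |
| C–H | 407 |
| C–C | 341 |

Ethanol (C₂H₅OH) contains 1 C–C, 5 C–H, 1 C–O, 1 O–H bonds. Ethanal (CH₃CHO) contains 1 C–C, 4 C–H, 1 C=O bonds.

Let D be the O=O bond energy.
Σ(broken) = 2×341 + 10×407 + 2×372 + 2×456 + 1×D = 6408 + D
Σ(formed) = 2×341 + 8×407 + 2×820 + 4×456 = 7402
ΔH = Σ(broken) − Σ(formed) = (6408 + D) − (7402) = −994 + D
Setting this equal to −515 kJ gives D = 479 kJ/mol.

D(O=O) ≈ 479 kJ/mol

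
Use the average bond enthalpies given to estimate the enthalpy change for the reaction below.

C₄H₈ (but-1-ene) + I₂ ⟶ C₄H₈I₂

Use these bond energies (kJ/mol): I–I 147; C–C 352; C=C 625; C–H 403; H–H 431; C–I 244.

Bonds broken (reactants):
  C–C: 2 × 352 = 704
  C–H: 8 × 403 = 3224
  C=C: 1 × 625 = 625
  I–I: 1 × 147 = 147
  Σ(broken) = 4700 kJ
Bonds formed (products):
  C–C: 3 × 352 = 1056
  C–H: 8 × 403 = 3224
  C–I: 2 × 244 = 488
  Σ(formed) = 4768 kJ
ΔH = Σ(broken) − Σ(formed) = 4700 − 4768 = −68 kJ

ΔH ≈ −68 kJ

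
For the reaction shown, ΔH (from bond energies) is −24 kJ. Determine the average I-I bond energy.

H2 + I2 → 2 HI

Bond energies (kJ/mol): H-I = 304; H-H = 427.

Let D be the I-I bond energy.
Σ(broken) = 1×427 + 1×D = 427 + D
Σ(formed) = 2×304 = 608
ΔH = Σ(broken) − Σ(formed) = (427 + D) − (608) = −181 + D
Setting this equal to −24 kJ gives D = 157 kJ/mol.

D(I-I) ≈ 157 kJ/mol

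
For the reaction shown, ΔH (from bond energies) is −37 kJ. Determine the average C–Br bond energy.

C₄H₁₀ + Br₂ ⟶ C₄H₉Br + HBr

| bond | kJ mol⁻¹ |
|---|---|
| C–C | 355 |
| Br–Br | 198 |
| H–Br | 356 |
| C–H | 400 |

D(C–Br) ≈ 279 kJ/mol

Let D be the C–Br bond energy.
Σ(broken) = 1×198 + 3×355 + 10×400 = 5263
Σ(formed) = 1×D + 3×355 + 9×400 + 1×356 = 5021 + D
ΔH = Σ(broken) − Σ(formed) = (5263) − (5021 + D) = +242 − D
Setting this equal to −37 kJ gives D = 279 kJ/mol.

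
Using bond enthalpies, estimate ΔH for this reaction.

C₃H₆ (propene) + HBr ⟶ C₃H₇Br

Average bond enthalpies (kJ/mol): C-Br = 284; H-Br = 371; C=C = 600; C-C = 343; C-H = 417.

ΔH ≈ −73 kJ

Bonds broken (reactants):
  C-C: 1 × 343 = 343
  C-H: 6 × 417 = 2502
  C=C: 1 × 600 = 600
  H-Br: 1 × 371 = 371
  Σ(broken) = 3816 kJ
Bonds formed (products):
  C-Br: 1 × 284 = 284
  C-C: 2 × 343 = 686
  C-H: 7 × 417 = 2919
  Σ(formed) = 3889 kJ
ΔH = Σ(broken) − Σ(formed) = 3816 − 3889 = −73 kJ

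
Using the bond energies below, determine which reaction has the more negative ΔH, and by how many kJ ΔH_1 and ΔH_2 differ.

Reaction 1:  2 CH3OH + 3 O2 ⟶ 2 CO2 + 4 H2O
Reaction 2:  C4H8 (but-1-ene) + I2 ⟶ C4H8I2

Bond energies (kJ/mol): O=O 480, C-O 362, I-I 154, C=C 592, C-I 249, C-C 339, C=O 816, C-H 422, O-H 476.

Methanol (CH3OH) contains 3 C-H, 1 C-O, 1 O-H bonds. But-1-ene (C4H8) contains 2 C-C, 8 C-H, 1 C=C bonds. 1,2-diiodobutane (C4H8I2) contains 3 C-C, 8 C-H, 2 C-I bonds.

Reaction 1, by 1333 kJ

Reaction 1:
  Bonds broken (reactants):
    C-H: 6 × 422 = 2532
    C-O: 2 × 362 = 724
    O-H: 2 × 476 = 952
    O=O: 3 × 480 = 1440
    Σ(broken) = 5648 kJ
  Bonds formed (products):
    C=O: 4 × 816 = 3264
    O-H: 8 × 476 = 3808
    Σ(formed) = 7072 kJ
  ΔH_1 = 5648 − 7072 = −1424 kJ
Reaction 2:
  Bonds broken (reactants):
    C-C: 2 × 339 = 678
    C-H: 8 × 422 = 3376
    C=C: 1 × 592 = 592
    I-I: 1 × 154 = 154
    Σ(broken) = 4800 kJ
  Bonds formed (products):
    C-C: 3 × 339 = 1017
    C-H: 8 × 422 = 3376
    C-I: 2 × 249 = 498
    Σ(formed) = 4891 kJ
  ΔH_2 = 4800 − 4891 = −91 kJ
ΔH_1 − ΔH_2 = −1333 kJ, so reaction 1 has the more negative ΔH; |ΔH_1 − ΔH_2| = 1333 kJ.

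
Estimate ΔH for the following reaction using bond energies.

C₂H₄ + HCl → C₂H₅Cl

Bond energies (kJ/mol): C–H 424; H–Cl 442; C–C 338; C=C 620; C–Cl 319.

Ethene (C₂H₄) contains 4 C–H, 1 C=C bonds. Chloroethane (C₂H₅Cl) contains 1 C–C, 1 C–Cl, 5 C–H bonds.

Bonds broken (reactants):
  C–H: 4 × 424 = 1696
  C=C: 1 × 620 = 620
  H–Cl: 1 × 442 = 442
  Σ(broken) = 2758 kJ
Bonds formed (products):
  C–C: 1 × 338 = 338
  C–Cl: 1 × 319 = 319
  C–H: 5 × 424 = 2120
  Σ(formed) = 2777 kJ
ΔH = Σ(broken) − Σ(formed) = 2758 − 2777 = −19 kJ

ΔH ≈ −19 kJ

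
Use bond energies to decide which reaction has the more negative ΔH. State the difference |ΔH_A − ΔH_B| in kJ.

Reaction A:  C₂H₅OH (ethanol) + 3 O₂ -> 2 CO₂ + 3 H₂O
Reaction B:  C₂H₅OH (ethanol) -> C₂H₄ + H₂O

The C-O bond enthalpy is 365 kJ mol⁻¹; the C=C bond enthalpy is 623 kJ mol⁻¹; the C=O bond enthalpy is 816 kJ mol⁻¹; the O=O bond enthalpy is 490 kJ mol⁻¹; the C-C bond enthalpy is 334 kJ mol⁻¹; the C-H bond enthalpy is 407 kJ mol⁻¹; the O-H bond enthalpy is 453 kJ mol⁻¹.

Reaction A, by 1355 kJ

Reaction A:
  Bonds broken (reactants):
    C-C: 1 × 334 = 334
    C-H: 5 × 407 = 2035
    C-O: 1 × 365 = 365
    O-H: 1 × 453 = 453
    O=O: 3 × 490 = 1470
    Σ(broken) = 4657 kJ
  Bonds formed (products):
    C=O: 4 × 816 = 3264
    O-H: 6 × 453 = 2718
    Σ(formed) = 5982 kJ
  ΔH_A = 4657 − 5982 = −1325 kJ
Reaction B:
  Bonds broken (reactants):
    C-C: 1 × 334 = 334
    C-H: 5 × 407 = 2035
    C-O: 1 × 365 = 365
    O-H: 1 × 453 = 453
    Σ(broken) = 3187 kJ
  Bonds formed (products):
    C-H: 4 × 407 = 1628
    C=C: 1 × 623 = 623
    O-H: 2 × 453 = 906
    Σ(formed) = 3157 kJ
  ΔH_B = 3187 − 3157 = +30 kJ
ΔH_A − ΔH_B = −1355 kJ, so reaction A has the more negative ΔH; |ΔH_A − ΔH_B| = 1355 kJ.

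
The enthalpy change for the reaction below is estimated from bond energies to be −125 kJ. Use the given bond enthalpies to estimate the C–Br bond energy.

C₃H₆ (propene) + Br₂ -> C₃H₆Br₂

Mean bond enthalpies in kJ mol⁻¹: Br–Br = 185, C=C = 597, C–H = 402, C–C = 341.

D(C–Br) ≈ 283 kJ/mol

Let D be the C–Br bond energy.
Σ(broken) = 1×185 + 1×341 + 6×402 + 1×597 = 3535
Σ(formed) = 2×D + 2×341 + 6×402 = 3094 + 2D
ΔH = Σ(broken) − Σ(formed) = (3535) − (3094 + 2D) = +441 − 2D
Setting this equal to −125 kJ gives 2D = 566, so D = 283 kJ/mol.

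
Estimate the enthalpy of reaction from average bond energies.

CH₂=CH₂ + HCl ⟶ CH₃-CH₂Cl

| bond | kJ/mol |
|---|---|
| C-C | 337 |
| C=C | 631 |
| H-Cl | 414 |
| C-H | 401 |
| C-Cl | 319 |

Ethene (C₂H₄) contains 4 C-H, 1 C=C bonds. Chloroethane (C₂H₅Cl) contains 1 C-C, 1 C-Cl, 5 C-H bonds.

ΔH ≈ −12 kJ

Bonds broken (reactants):
  C-H: 4 × 401 = 1604
  C=C: 1 × 631 = 631
  H-Cl: 1 × 414 = 414
  Σ(broken) = 2649 kJ
Bonds formed (products):
  C-C: 1 × 337 = 337
  C-Cl: 1 × 319 = 319
  C-H: 5 × 401 = 2005
  Σ(formed) = 2661 kJ
ΔH = Σ(broken) − Σ(formed) = 2649 − 2661 = −12 kJ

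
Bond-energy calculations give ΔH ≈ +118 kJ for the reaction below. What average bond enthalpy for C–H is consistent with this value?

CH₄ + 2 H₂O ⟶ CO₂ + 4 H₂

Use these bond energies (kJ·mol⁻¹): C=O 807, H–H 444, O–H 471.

Let D be the C–H bond energy.
Σ(broken) = 4×D + 4×471 = 1884 + 4D
Σ(formed) = 2×807 + 4×444 = 3390
ΔH = Σ(broken) − Σ(formed) = (1884 + 4D) − (3390) = −1506 + 4D
Setting this equal to +118 kJ gives 4D = 1624, so D = 406 kJ/mol.

D(C–H) ≈ 406 kJ/mol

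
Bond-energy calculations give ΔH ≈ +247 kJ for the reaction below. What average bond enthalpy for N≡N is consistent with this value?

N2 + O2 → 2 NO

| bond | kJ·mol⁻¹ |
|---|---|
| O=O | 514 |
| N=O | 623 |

D(N≡N) ≈ 979 kJ/mol

Let D be the N≡N bond energy.
Σ(broken) = 1×D + 1×514 = 514 + D
Σ(formed) = 2×623 = 1246
ΔH = Σ(broken) − Σ(formed) = (514 + D) − (1246) = −732 + D
Setting this equal to +247 kJ gives D = 979 kJ/mol.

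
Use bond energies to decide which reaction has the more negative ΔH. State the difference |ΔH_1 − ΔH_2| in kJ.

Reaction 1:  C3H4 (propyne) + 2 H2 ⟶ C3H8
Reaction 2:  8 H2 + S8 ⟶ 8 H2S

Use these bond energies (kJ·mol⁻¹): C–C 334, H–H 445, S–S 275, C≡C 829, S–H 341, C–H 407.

Reaction 1:
  Bonds broken (reactants):
    C≡C: 1 × 829 = 829
    C–C: 1 × 334 = 334
    C–H: 4 × 407 = 1628
    H–H: 2 × 445 = 890
    Σ(broken) = 3681 kJ
  Bonds formed (products):
    C–C: 2 × 334 = 668
    C–H: 8 × 407 = 3256
    Σ(formed) = 3924 kJ
  ΔH_1 = 3681 − 3924 = −243 kJ
Reaction 2:
  Bonds broken (reactants):
    H–H: 8 × 445 = 3560
    S–S: 8 × 275 = 2200
    Σ(broken) = 5760 kJ
  Bonds formed (products):
    S–H: 16 × 341 = 5456
    Σ(formed) = 5456 kJ
  ΔH_2 = 5760 − 5456 = +304 kJ
ΔH_1 − ΔH_2 = −547 kJ, so reaction 1 has the more negative ΔH; |ΔH_1 − ΔH_2| = 547 kJ.

Reaction 1, by 547 kJ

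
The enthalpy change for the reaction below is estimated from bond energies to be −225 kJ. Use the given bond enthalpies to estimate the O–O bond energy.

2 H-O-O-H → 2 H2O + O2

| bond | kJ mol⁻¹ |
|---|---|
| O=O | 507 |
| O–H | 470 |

Let D be the O–O bond energy.
Σ(broken) = 4×470 + 2×D = 1880 + 2D
Σ(formed) = 4×470 + 1×507 = 2387
ΔH = Σ(broken) − Σ(formed) = (1880 + 2D) − (2387) = −507 + 2D
Setting this equal to −225 kJ gives 2D = 282, so D = 141 kJ/mol.

D(O–O) ≈ 141 kJ/mol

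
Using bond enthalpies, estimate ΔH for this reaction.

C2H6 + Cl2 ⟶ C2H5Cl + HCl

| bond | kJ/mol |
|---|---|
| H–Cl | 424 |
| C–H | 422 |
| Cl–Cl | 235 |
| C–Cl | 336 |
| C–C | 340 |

ΔH ≈ −103 kJ

Bonds broken (reactants):
  C–C: 1 × 340 = 340
  C–H: 6 × 422 = 2532
  Cl–Cl: 1 × 235 = 235
  Σ(broken) = 3107 kJ
Bonds formed (products):
  C–C: 1 × 340 = 340
  C–Cl: 1 × 336 = 336
  C–H: 5 × 422 = 2110
  H–Cl: 1 × 424 = 424
  Σ(formed) = 3210 kJ
ΔH = Σ(broken) − Σ(formed) = 3107 − 3210 = −103 kJ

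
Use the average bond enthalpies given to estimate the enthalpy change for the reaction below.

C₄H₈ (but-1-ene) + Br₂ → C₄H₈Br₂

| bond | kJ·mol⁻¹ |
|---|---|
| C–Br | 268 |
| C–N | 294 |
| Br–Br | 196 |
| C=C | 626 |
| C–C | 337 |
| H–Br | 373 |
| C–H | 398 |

Bonds broken (reactants):
  Br–Br: 1 × 196 = 196
  C–C: 2 × 337 = 674
  C–H: 8 × 398 = 3184
  C=C: 1 × 626 = 626
  Σ(broken) = 4680 kJ
Bonds formed (products):
  C–Br: 2 × 268 = 536
  C–C: 3 × 337 = 1011
  C–H: 8 × 398 = 3184
  Σ(formed) = 4731 kJ
ΔH = Σ(broken) − Σ(formed) = 4680 − 4731 = −51 kJ

ΔH ≈ −51 kJ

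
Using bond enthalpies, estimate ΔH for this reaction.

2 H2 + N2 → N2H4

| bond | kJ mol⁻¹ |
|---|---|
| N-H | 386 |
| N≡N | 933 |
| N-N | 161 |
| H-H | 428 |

Bonds broken (reactants):
  H-H: 2 × 428 = 856
  N≡N: 1 × 933 = 933
  Σ(broken) = 1789 kJ
Bonds formed (products):
  N-H: 4 × 386 = 1544
  N-N: 1 × 161 = 161
  Σ(formed) = 1705 kJ
ΔH = Σ(broken) − Σ(formed) = 1789 − 1705 = +84 kJ

ΔH ≈ +84 kJ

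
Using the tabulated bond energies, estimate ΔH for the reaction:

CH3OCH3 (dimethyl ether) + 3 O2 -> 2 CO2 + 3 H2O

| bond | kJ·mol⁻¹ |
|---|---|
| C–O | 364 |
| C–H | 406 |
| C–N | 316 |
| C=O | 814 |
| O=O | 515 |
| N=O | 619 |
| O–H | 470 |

ΔH ≈ −1367 kJ

Bonds broken (reactants):
  C–H: 6 × 406 = 2436
  C–O: 2 × 364 = 728
  O=O: 3 × 515 = 1545
  Σ(broken) = 4709 kJ
Bonds formed (products):
  C=O: 4 × 814 = 3256
  O–H: 6 × 470 = 2820
  Σ(formed) = 6076 kJ
ΔH = Σ(broken) − Σ(formed) = 4709 − 6076 = −1367 kJ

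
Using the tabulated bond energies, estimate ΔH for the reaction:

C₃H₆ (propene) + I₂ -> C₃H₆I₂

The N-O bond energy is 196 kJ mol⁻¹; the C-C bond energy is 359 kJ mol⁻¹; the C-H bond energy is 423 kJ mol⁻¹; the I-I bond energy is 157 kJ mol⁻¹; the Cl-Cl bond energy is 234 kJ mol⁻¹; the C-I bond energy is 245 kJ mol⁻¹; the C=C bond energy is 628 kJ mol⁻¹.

ΔH ≈ −64 kJ

Bonds broken (reactants):
  C-C: 1 × 359 = 359
  C-H: 6 × 423 = 2538
  C=C: 1 × 628 = 628
  I-I: 1 × 157 = 157
  Σ(broken) = 3682 kJ
Bonds formed (products):
  C-C: 2 × 359 = 718
  C-H: 6 × 423 = 2538
  C-I: 2 × 245 = 490
  Σ(formed) = 3746 kJ
ΔH = Σ(broken) − Σ(formed) = 3682 − 3746 = −64 kJ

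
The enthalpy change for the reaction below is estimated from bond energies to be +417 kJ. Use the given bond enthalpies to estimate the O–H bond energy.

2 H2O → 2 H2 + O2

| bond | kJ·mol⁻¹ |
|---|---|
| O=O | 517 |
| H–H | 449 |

D(O–H) ≈ 458 kJ/mol

Let D be the O–H bond energy.
Σ(broken) = 4×D = 4D
Σ(formed) = 2×449 + 1×517 = 1415
ΔH = Σ(broken) − Σ(formed) = (4D) − (1415) = −1415 + 4D
Setting this equal to +417 kJ gives 4D = 1832, so D = 458 kJ/mol.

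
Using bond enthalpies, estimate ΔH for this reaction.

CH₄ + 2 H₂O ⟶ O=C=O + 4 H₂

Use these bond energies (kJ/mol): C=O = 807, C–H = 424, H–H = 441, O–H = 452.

ΔH ≈ +126 kJ

Bonds broken (reactants):
  C–H: 4 × 424 = 1696
  O–H: 4 × 452 = 1808
  Σ(broken) = 3504 kJ
Bonds formed (products):
  C=O: 2 × 807 = 1614
  H–H: 4 × 441 = 1764
  Σ(formed) = 3378 kJ
ΔH = Σ(broken) − Σ(formed) = 3504 − 3378 = +126 kJ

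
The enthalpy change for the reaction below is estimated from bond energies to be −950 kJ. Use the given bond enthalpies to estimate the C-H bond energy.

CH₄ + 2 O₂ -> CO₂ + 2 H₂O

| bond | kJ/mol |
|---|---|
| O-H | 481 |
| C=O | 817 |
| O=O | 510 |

Let D be the C-H bond energy.
Σ(broken) = 4×D + 2×510 = 1020 + 4D
Σ(formed) = 2×817 + 4×481 = 3558
ΔH = Σ(broken) − Σ(formed) = (1020 + 4D) − (3558) = −2538 + 4D
Setting this equal to −950 kJ gives 4D = 1588, so D = 397 kJ/mol.

D(C-H) ≈ 397 kJ/mol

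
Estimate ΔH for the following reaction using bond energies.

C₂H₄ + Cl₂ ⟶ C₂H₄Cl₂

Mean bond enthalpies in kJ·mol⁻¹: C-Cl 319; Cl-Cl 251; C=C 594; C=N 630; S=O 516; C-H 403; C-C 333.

Bonds broken (reactants):
  C-H: 4 × 403 = 1612
  C=C: 1 × 594 = 594
  Cl-Cl: 1 × 251 = 251
  Σ(broken) = 2457 kJ
Bonds formed (products):
  C-C: 1 × 333 = 333
  C-Cl: 2 × 319 = 638
  C-H: 4 × 403 = 1612
  Σ(formed) = 2583 kJ
ΔH = Σ(broken) − Σ(formed) = 2457 − 2583 = −126 kJ

ΔH ≈ −126 kJ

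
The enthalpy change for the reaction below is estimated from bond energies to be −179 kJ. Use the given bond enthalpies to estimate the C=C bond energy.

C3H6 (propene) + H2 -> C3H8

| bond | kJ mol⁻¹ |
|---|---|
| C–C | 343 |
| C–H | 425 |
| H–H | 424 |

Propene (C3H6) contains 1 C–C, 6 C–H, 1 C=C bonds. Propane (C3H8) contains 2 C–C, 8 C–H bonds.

D(C=C) ≈ 590 kJ/mol

Let D be the C=C bond energy.
Σ(broken) = 1×343 + 6×425 + 1×D + 1×424 = 3317 + D
Σ(formed) = 2×343 + 8×425 = 4086
ΔH = Σ(broken) − Σ(formed) = (3317 + D) − (4086) = −769 + D
Setting this equal to −179 kJ gives D = 590 kJ/mol.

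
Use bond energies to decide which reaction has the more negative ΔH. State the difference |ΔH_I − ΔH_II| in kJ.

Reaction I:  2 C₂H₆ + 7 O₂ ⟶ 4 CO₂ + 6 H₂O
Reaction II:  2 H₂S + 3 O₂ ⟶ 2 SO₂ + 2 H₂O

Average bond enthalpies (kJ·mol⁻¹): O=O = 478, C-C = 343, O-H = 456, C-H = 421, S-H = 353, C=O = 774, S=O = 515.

Reaction I, by 1542 kJ

Reaction I:
  Bonds broken (reactants):
    C-C: 2 × 343 = 686
    C-H: 12 × 421 = 5052
    O=O: 7 × 478 = 3346
    Σ(broken) = 9084 kJ
  Bonds formed (products):
    C=O: 8 × 774 = 6192
    O-H: 12 × 456 = 5472
    Σ(formed) = 11664 kJ
  ΔH_I = 9084 − 11664 = −2580 kJ
Reaction II:
  Bonds broken (reactants):
    O=O: 3 × 478 = 1434
    S-H: 4 × 353 = 1412
    Σ(broken) = 2846 kJ
  Bonds formed (products):
    O-H: 4 × 456 = 1824
    S=O: 4 × 515 = 2060
    Σ(formed) = 3884 kJ
  ΔH_II = 2846 − 3884 = −1038 kJ
ΔH_I − ΔH_II = −1542 kJ, so reaction I has the more negative ΔH; |ΔH_I − ΔH_II| = 1542 kJ.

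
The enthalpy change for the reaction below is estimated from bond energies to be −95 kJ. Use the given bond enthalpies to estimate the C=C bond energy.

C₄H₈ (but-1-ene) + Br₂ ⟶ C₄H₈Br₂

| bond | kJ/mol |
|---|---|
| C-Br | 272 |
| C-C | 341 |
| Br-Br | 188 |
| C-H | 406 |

D(C=C) ≈ 602 kJ/mol

Let D be the C=C bond energy.
Σ(broken) = 1×188 + 2×341 + 8×406 + 1×D = 4118 + D
Σ(formed) = 2×272 + 3×341 + 8×406 = 4815
ΔH = Σ(broken) − Σ(formed) = (4118 + D) − (4815) = −697 + D
Setting this equal to −95 kJ gives D = 602 kJ/mol.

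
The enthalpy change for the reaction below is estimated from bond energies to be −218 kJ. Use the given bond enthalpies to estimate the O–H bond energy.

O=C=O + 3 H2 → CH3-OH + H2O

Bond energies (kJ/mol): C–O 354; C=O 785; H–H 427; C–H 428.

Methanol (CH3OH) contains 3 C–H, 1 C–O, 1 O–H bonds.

D(O–H) ≈ 477 kJ/mol

Let D be the O–H bond energy.
Σ(broken) = 2×785 + 3×427 = 2851
Σ(formed) = 3×428 + 1×354 + 3×D = 1638 + 3D
ΔH = Σ(broken) − Σ(formed) = (2851) − (1638 + 3D) = +1213 − 3D
Setting this equal to −218 kJ gives 3D = 1431, so D = 477 kJ/mol.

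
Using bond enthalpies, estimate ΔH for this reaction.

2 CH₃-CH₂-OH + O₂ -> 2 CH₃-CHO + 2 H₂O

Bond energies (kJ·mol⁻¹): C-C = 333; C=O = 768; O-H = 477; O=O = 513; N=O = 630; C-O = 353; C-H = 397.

ΔH ≈ −477 kJ

Bonds broken (reactants):
  C-C: 2 × 333 = 666
  C-H: 10 × 397 = 3970
  C-O: 2 × 353 = 706
  O-H: 2 × 477 = 954
  O=O: 1 × 513 = 513
  Σ(broken) = 6809 kJ
Bonds formed (products):
  C-C: 2 × 333 = 666
  C-H: 8 × 397 = 3176
  C=O: 2 × 768 = 1536
  O-H: 4 × 477 = 1908
  Σ(formed) = 7286 kJ
ΔH = Σ(broken) − Σ(formed) = 6809 − 7286 = −477 kJ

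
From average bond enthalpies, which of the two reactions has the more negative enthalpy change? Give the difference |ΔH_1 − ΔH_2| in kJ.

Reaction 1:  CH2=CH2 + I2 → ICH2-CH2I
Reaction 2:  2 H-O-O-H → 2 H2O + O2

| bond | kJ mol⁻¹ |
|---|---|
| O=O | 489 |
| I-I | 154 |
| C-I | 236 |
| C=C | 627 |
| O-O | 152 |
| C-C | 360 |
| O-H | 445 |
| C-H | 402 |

Reaction 1:
  Bonds broken (reactants):
    C-H: 4 × 402 = 1608
    C=C: 1 × 627 = 627
    I-I: 1 × 154 = 154
    Σ(broken) = 2389 kJ
  Bonds formed (products):
    C-C: 1 × 360 = 360
    C-H: 4 × 402 = 1608
    C-I: 2 × 236 = 472
    Σ(formed) = 2440 kJ
  ΔH_1 = 2389 − 2440 = −51 kJ
Reaction 2:
  Bonds broken (reactants):
    O-H: 4 × 445 = 1780
    O-O: 2 × 152 = 304
    Σ(broken) = 2084 kJ
  Bonds formed (products):
    O-H: 4 × 445 = 1780
    O=O: 1 × 489 = 489
    Σ(formed) = 2269 kJ
  ΔH_2 = 2084 − 2269 = −185 kJ
ΔH_1 − ΔH_2 = +134 kJ, so reaction 2 has the more negative ΔH; |ΔH_1 − ΔH_2| = 134 kJ.

Reaction 2, by 134 kJ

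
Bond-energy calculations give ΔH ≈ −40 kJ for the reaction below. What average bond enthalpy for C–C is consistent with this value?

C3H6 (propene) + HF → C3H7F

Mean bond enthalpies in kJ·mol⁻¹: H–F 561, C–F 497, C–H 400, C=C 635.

D(C–C) ≈ 339 kJ/mol

Let D be the C–C bond energy.
Σ(broken) = 1×D + 6×400 + 1×635 + 1×561 = 3596 + D
Σ(formed) = 2×D + 1×497 + 7×400 = 3297 + 2D
ΔH = Σ(broken) − Σ(formed) = (3596 + D) − (3297 + 2D) = +299 − D
Setting this equal to −40 kJ gives D = 339 kJ/mol.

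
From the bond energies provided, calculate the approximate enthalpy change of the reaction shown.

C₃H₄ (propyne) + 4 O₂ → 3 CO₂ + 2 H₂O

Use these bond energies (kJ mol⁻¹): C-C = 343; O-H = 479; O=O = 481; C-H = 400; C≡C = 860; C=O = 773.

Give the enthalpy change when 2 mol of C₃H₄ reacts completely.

ΔH = −3654 kJ

Bonds broken (reactants):
  C≡C: 1 × 860 = 860
  C-C: 1 × 343 = 343
  C-H: 4 × 400 = 1600
  O=O: 4 × 481 = 1924
  Σ(broken) = 4727 kJ
Bonds formed (products):
  C=O: 6 × 773 = 4638
  O-H: 4 × 479 = 1916
  Σ(formed) = 6554 kJ
ΔH = Σ(broken) − Σ(formed) = 4727 − 6554 = −1827 kJ
For 2× the reaction as written: 2 × (−1827) = −3654 kJ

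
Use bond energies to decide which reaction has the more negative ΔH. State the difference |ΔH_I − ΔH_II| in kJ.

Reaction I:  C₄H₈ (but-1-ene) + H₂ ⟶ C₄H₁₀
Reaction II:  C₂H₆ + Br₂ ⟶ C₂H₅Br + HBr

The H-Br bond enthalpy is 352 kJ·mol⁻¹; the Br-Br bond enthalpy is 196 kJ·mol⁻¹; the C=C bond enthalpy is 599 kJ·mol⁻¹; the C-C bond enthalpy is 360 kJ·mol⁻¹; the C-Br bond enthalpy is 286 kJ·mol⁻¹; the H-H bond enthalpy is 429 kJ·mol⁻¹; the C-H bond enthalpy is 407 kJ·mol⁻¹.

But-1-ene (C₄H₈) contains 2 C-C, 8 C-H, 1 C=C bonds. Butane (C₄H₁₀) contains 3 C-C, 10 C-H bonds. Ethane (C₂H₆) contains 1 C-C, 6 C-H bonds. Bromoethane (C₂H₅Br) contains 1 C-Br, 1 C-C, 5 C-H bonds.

Reaction I, by 111 kJ

Reaction I:
  Bonds broken (reactants):
    C-C: 2 × 360 = 720
    C-H: 8 × 407 = 3256
    C=C: 1 × 599 = 599
    H-H: 1 × 429 = 429
    Σ(broken) = 5004 kJ
  Bonds formed (products):
    C-C: 3 × 360 = 1080
    C-H: 10 × 407 = 4070
    Σ(formed) = 5150 kJ
  ΔH_I = 5004 − 5150 = −146 kJ
Reaction II:
  Bonds broken (reactants):
    Br-Br: 1 × 196 = 196
    C-C: 1 × 360 = 360
    C-H: 6 × 407 = 2442
    Σ(broken) = 2998 kJ
  Bonds formed (products):
    C-Br: 1 × 286 = 286
    C-C: 1 × 360 = 360
    C-H: 5 × 407 = 2035
    H-Br: 1 × 352 = 352
    Σ(formed) = 3033 kJ
  ΔH_II = 2998 − 3033 = −35 kJ
ΔH_I − ΔH_II = −111 kJ, so reaction I has the more negative ΔH; |ΔH_I − ΔH_II| = 111 kJ.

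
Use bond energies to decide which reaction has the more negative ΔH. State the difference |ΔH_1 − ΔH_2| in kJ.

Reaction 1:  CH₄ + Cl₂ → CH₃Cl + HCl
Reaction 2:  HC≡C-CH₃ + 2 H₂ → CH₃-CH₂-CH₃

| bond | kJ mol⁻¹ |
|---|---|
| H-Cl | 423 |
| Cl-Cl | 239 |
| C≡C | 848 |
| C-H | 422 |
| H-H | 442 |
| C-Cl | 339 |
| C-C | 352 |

Reaction 1:
  Bonds broken (reactants):
    C-H: 4 × 422 = 1688
    Cl-Cl: 1 × 239 = 239
    Σ(broken) = 1927 kJ
  Bonds formed (products):
    C-Cl: 1 × 339 = 339
    C-H: 3 × 422 = 1266
    H-Cl: 1 × 423 = 423
    Σ(formed) = 2028 kJ
  ΔH_1 = 1927 − 2028 = −101 kJ
Reaction 2:
  Bonds broken (reactants):
    C≡C: 1 × 848 = 848
    C-C: 1 × 352 = 352
    C-H: 4 × 422 = 1688
    H-H: 2 × 442 = 884
    Σ(broken) = 3772 kJ
  Bonds formed (products):
    C-C: 2 × 352 = 704
    C-H: 8 × 422 = 3376
    Σ(formed) = 4080 kJ
  ΔH_2 = 3772 − 4080 = −308 kJ
ΔH_1 − ΔH_2 = +207 kJ, so reaction 2 has the more negative ΔH; |ΔH_1 − ΔH_2| = 207 kJ.

Reaction 2, by 207 kJ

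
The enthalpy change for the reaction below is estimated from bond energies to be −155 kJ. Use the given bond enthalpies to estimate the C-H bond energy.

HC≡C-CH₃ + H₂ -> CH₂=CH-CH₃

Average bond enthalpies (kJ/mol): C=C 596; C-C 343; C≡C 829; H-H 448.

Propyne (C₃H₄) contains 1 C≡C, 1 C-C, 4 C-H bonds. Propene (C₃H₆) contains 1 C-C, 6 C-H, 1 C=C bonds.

Let D be the C-H bond energy.
Σ(broken) = 1×829 + 1×343 + 4×D + 1×448 = 1620 + 4D
Σ(formed) = 1×343 + 6×D + 1×596 = 939 + 6D
ΔH = Σ(broken) − Σ(formed) = (1620 + 4D) − (939 + 6D) = +681 − 2D
Setting this equal to −155 kJ gives 2D = 836, so D = 418 kJ/mol.

D(C-H) ≈ 418 kJ/mol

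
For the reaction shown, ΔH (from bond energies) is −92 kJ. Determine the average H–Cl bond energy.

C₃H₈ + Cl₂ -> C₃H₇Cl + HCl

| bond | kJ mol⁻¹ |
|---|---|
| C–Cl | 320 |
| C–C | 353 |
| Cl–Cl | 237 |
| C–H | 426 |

Let D be the H–Cl bond energy.
Σ(broken) = 2×353 + 8×426 + 1×237 = 4351
Σ(formed) = 2×353 + 1×320 + 7×426 + 1×D = 4008 + D
ΔH = Σ(broken) − Σ(formed) = (4351) − (4008 + D) = +343 − D
Setting this equal to −92 kJ gives D = 435 kJ/mol.

D(H–Cl) ≈ 435 kJ/mol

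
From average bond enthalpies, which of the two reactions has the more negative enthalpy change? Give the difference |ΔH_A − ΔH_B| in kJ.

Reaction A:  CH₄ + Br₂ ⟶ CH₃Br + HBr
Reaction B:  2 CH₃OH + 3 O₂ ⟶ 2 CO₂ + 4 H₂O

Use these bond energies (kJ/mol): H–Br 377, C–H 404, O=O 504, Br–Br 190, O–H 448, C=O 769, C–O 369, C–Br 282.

Reaction B, by 1025 kJ

Reaction A:
  Bonds broken (reactants):
    Br–Br: 1 × 190 = 190
    C–H: 4 × 404 = 1616
    Σ(broken) = 1806 kJ
  Bonds formed (products):
    C–Br: 1 × 282 = 282
    C–H: 3 × 404 = 1212
    H–Br: 1 × 377 = 377
    Σ(formed) = 1871 kJ
  ΔH_A = 1806 − 1871 = −65 kJ
Reaction B:
  Bonds broken (reactants):
    C–H: 6 × 404 = 2424
    C–O: 2 × 369 = 738
    O–H: 2 × 448 = 896
    O=O: 3 × 504 = 1512
    Σ(broken) = 5570 kJ
  Bonds formed (products):
    C=O: 4 × 769 = 3076
    O–H: 8 × 448 = 3584
    Σ(formed) = 6660 kJ
  ΔH_B = 5570 − 6660 = −1090 kJ
ΔH_A − ΔH_B = +1025 kJ, so reaction B has the more negative ΔH; |ΔH_A − ΔH_B| = 1025 kJ.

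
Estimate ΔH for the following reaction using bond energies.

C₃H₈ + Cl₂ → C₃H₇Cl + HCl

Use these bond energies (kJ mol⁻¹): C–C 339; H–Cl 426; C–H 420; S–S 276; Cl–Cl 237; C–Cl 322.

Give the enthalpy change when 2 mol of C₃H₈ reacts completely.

Bonds broken (reactants):
  C–C: 2 × 339 = 678
  C–H: 8 × 420 = 3360
  Cl–Cl: 1 × 237 = 237
  Σ(broken) = 4275 kJ
Bonds formed (products):
  C–C: 2 × 339 = 678
  C–Cl: 1 × 322 = 322
  C–H: 7 × 420 = 2940
  H–Cl: 1 × 426 = 426
  Σ(formed) = 4366 kJ
ΔH = Σ(broken) − Σ(formed) = 4275 − 4366 = −91 kJ
For 2× the reaction as written: 2 × (−91) = −182 kJ

ΔH = −182 kJ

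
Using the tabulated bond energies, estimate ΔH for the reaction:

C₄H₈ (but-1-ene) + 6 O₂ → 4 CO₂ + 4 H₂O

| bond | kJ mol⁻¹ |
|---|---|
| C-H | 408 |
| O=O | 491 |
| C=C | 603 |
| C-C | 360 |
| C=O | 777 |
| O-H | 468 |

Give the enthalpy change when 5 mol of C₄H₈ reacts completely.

ΔH = −12135 kJ

Bonds broken (reactants):
  C-C: 2 × 360 = 720
  C-H: 8 × 408 = 3264
  C=C: 1 × 603 = 603
  O=O: 6 × 491 = 2946
  Σ(broken) = 7533 kJ
Bonds formed (products):
  C=O: 8 × 777 = 6216
  O-H: 8 × 468 = 3744
  Σ(formed) = 9960 kJ
ΔH = Σ(broken) − Σ(formed) = 7533 − 9960 = −2427 kJ
For 5× the reaction as written: 5 × (−2427) = −12135 kJ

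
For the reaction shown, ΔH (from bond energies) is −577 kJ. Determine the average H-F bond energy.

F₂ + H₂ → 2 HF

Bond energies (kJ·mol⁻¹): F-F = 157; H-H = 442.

Let D be the H-F bond energy.
Σ(broken) = 1×157 + 1×442 = 599
Σ(formed) = 2×D = 2D
ΔH = Σ(broken) − Σ(formed) = (599) − (2D) = +599 − 2D
Setting this equal to −577 kJ gives 2D = 1176, so D = 588 kJ/mol.

D(H-F) ≈ 588 kJ/mol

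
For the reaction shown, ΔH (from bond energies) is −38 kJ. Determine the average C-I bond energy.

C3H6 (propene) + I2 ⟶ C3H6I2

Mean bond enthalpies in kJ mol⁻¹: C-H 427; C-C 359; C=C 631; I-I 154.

Let D be the C-I bond energy.
Σ(broken) = 1×359 + 6×427 + 1×631 + 1×154 = 3706
Σ(formed) = 2×359 + 6×427 + 2×D = 3280 + 2D
ΔH = Σ(broken) − Σ(formed) = (3706) − (3280 + 2D) = +426 − 2D
Setting this equal to −38 kJ gives 2D = 464, so D = 232 kJ/mol.

D(C-I) ≈ 232 kJ/mol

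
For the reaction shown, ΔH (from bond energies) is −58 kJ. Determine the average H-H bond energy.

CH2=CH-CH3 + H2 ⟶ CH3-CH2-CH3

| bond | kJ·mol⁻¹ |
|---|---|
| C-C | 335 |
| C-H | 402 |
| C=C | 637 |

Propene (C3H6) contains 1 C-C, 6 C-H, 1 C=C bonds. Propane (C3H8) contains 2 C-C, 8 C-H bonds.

D(H-H) ≈ 444 kJ/mol

Let D be the H-H bond energy.
Σ(broken) = 1×335 + 6×402 + 1×637 + 1×D = 3384 + D
Σ(formed) = 2×335 + 8×402 = 3886
ΔH = Σ(broken) − Σ(formed) = (3384 + D) − (3886) = −502 + D
Setting this equal to −58 kJ gives D = 444 kJ/mol.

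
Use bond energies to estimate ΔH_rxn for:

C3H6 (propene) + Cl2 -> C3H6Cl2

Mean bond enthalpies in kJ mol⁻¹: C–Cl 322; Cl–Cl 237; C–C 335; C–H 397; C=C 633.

Bonds broken (reactants):
  C–C: 1 × 335 = 335
  C–H: 6 × 397 = 2382
  C=C: 1 × 633 = 633
  Cl–Cl: 1 × 237 = 237
  Σ(broken) = 3587 kJ
Bonds formed (products):
  C–C: 2 × 335 = 670
  C–Cl: 2 × 322 = 644
  C–H: 6 × 397 = 2382
  Σ(formed) = 3696 kJ
ΔH = Σ(broken) − Σ(formed) = 3587 − 3696 = −109 kJ

ΔH ≈ −109 kJ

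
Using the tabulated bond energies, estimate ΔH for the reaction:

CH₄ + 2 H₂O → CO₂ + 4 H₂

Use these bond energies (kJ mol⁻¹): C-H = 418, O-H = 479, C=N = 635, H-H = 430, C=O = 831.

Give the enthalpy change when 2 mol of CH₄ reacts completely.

ΔH = +412 kJ

Bonds broken (reactants):
  C-H: 4 × 418 = 1672
  O-H: 4 × 479 = 1916
  Σ(broken) = 3588 kJ
Bonds formed (products):
  C=O: 2 × 831 = 1662
  H-H: 4 × 430 = 1720
  Σ(formed) = 3382 kJ
ΔH = Σ(broken) − Σ(formed) = 3588 − 3382 = +206 kJ
For 2× the reaction as written: 2 × (+206) = +412 kJ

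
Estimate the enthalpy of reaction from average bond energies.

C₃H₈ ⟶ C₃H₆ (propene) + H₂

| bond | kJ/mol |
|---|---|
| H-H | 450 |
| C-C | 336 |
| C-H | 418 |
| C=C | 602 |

Bonds broken (reactants):
  C-C: 2 × 336 = 672
  C-H: 8 × 418 = 3344
  Σ(broken) = 4016 kJ
Bonds formed (products):
  C-C: 1 × 336 = 336
  C-H: 6 × 418 = 2508
  C=C: 1 × 602 = 602
  H-H: 1 × 450 = 450
  Σ(formed) = 3896 kJ
ΔH = Σ(broken) − Σ(formed) = 4016 − 3896 = +120 kJ

ΔH ≈ +120 kJ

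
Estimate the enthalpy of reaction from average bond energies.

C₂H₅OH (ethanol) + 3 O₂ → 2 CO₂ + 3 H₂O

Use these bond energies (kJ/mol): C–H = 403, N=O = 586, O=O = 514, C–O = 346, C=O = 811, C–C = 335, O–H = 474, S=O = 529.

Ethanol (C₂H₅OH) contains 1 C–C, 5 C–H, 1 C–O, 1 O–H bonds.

Bonds broken (reactants):
  C–C: 1 × 335 = 335
  C–H: 5 × 403 = 2015
  C–O: 1 × 346 = 346
  O–H: 1 × 474 = 474
  O=O: 3 × 514 = 1542
  Σ(broken) = 4712 kJ
Bonds formed (products):
  C=O: 4 × 811 = 3244
  O–H: 6 × 474 = 2844
  Σ(formed) = 6088 kJ
ΔH = Σ(broken) − Σ(formed) = 4712 − 6088 = −1376 kJ

ΔH ≈ −1376 kJ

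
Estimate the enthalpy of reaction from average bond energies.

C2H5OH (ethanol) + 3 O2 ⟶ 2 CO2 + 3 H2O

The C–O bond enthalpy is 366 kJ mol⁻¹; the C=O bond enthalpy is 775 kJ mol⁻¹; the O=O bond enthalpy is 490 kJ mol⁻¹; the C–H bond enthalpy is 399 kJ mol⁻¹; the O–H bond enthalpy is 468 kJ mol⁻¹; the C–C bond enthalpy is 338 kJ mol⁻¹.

Bonds broken (reactants):
  C–C: 1 × 338 = 338
  C–H: 5 × 399 = 1995
  C–O: 1 × 366 = 366
  O–H: 1 × 468 = 468
  O=O: 3 × 490 = 1470
  Σ(broken) = 4637 kJ
Bonds formed (products):
  C=O: 4 × 775 = 3100
  O–H: 6 × 468 = 2808
  Σ(formed) = 5908 kJ
ΔH = Σ(broken) − Σ(formed) = 4637 − 5908 = −1271 kJ

ΔH ≈ −1271 kJ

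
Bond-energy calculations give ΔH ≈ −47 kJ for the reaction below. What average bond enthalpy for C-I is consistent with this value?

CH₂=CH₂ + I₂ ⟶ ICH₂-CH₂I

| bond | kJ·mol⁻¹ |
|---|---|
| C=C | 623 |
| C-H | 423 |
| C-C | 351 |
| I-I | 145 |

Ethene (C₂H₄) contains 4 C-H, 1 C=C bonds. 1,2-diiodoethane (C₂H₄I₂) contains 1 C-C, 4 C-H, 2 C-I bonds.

D(C-I) ≈ 232 kJ/mol

Let D be the C-I bond energy.
Σ(broken) = 4×423 + 1×623 + 1×145 = 2460
Σ(formed) = 1×351 + 4×423 + 2×D = 2043 + 2D
ΔH = Σ(broken) − Σ(formed) = (2460) − (2043 + 2D) = +417 − 2D
Setting this equal to −47 kJ gives 2D = 464, so D = 232 kJ/mol.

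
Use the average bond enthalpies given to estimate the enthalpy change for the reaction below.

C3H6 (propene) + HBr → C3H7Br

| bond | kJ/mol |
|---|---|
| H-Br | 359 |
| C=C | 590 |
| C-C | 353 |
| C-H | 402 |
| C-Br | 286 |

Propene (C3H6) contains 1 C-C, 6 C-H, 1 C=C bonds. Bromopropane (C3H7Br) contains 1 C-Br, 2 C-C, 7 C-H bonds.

ΔH ≈ −92 kJ

Bonds broken (reactants):
  C-C: 1 × 353 = 353
  C-H: 6 × 402 = 2412
  C=C: 1 × 590 = 590
  H-Br: 1 × 359 = 359
  Σ(broken) = 3714 kJ
Bonds formed (products):
  C-Br: 1 × 286 = 286
  C-C: 2 × 353 = 706
  C-H: 7 × 402 = 2814
  Σ(formed) = 3806 kJ
ΔH = Σ(broken) − Σ(formed) = 3714 − 3806 = −92 kJ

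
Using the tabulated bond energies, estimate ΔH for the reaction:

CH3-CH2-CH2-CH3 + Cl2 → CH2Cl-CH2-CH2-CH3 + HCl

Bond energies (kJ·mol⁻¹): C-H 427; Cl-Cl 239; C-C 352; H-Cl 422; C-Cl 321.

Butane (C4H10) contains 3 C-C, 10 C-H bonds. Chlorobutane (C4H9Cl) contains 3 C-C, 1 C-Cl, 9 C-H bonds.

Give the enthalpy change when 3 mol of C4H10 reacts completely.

ΔH = −231 kJ

Bonds broken (reactants):
  C-C: 3 × 352 = 1056
  C-H: 10 × 427 = 4270
  Cl-Cl: 1 × 239 = 239
  Σ(broken) = 5565 kJ
Bonds formed (products):
  C-C: 3 × 352 = 1056
  C-Cl: 1 × 321 = 321
  C-H: 9 × 427 = 3843
  H-Cl: 1 × 422 = 422
  Σ(formed) = 5642 kJ
ΔH = Σ(broken) − Σ(formed) = 5565 − 5642 = −77 kJ
For 3× the reaction as written: 3 × (−77) = −231 kJ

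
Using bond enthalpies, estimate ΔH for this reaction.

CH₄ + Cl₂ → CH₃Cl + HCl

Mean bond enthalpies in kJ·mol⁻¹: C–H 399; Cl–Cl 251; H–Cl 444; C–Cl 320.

ΔH ≈ −114 kJ

Bonds broken (reactants):
  C–H: 4 × 399 = 1596
  Cl–Cl: 1 × 251 = 251
  Σ(broken) = 1847 kJ
Bonds formed (products):
  C–Cl: 1 × 320 = 320
  C–H: 3 × 399 = 1197
  H–Cl: 1 × 444 = 444
  Σ(formed) = 1961 kJ
ΔH = Σ(broken) − Σ(formed) = 1847 − 1961 = −114 kJ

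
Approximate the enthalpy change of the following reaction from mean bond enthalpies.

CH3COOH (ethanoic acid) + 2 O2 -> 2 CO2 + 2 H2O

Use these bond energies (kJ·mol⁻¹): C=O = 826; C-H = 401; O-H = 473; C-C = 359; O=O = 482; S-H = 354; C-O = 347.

ΔH ≈ −1024 kJ

Bonds broken (reactants):
  C-C: 1 × 359 = 359
  C-H: 3 × 401 = 1203
  C-O: 1 × 347 = 347
  C=O: 1 × 826 = 826
  O-H: 1 × 473 = 473
  O=O: 2 × 482 = 964
  Σ(broken) = 4172 kJ
Bonds formed (products):
  C=O: 4 × 826 = 3304
  O-H: 4 × 473 = 1892
  Σ(formed) = 5196 kJ
ΔH = Σ(broken) − Σ(formed) = 4172 − 5196 = −1024 kJ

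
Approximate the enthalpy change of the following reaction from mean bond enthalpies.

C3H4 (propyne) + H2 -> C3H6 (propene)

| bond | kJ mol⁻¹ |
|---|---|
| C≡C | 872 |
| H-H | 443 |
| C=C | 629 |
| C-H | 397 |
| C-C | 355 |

Bonds broken (reactants):
  C≡C: 1 × 872 = 872
  C-C: 1 × 355 = 355
  C-H: 4 × 397 = 1588
  H-H: 1 × 443 = 443
  Σ(broken) = 3258 kJ
Bonds formed (products):
  C-C: 1 × 355 = 355
  C-H: 6 × 397 = 2382
  C=C: 1 × 629 = 629
  Σ(formed) = 3366 kJ
ΔH = Σ(broken) − Σ(formed) = 3258 − 3366 = −108 kJ

ΔH ≈ −108 kJ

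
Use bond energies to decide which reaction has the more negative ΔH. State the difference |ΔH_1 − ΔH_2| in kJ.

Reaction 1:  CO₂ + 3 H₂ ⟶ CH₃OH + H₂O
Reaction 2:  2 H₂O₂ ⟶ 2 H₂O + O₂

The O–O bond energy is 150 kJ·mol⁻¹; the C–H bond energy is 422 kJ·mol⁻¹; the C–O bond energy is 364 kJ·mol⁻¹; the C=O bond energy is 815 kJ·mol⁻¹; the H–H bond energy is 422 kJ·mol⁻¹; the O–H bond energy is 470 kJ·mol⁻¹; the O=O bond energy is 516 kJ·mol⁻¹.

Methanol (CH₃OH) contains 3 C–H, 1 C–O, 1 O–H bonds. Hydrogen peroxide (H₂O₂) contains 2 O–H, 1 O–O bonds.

Reaction 2, by 72 kJ

Reaction 1:
  Bonds broken (reactants):
    C=O: 2 × 815 = 1630
    H–H: 3 × 422 = 1266
    Σ(broken) = 2896 kJ
  Bonds formed (products):
    C–H: 3 × 422 = 1266
    C–O: 1 × 364 = 364
    O–H: 3 × 470 = 1410
    Σ(formed) = 3040 kJ
  ΔH_1 = 2896 − 3040 = −144 kJ
Reaction 2:
  Bonds broken (reactants):
    O–H: 4 × 470 = 1880
    O–O: 2 × 150 = 300
    Σ(broken) = 2180 kJ
  Bonds formed (products):
    O–H: 4 × 470 = 1880
    O=O: 1 × 516 = 516
    Σ(formed) = 2396 kJ
  ΔH_2 = 2180 − 2396 = −216 kJ
ΔH_1 − ΔH_2 = +72 kJ, so reaction 2 has the more negative ΔH; |ΔH_1 − ΔH_2| = 72 kJ.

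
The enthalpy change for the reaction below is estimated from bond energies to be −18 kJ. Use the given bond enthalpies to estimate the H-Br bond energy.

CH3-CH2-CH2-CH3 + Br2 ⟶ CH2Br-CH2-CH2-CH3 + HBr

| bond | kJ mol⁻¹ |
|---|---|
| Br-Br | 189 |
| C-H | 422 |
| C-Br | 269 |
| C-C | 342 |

D(H-Br) ≈ 360 kJ/mol

Let D be the H-Br bond energy.
Σ(broken) = 1×189 + 3×342 + 10×422 = 5435
Σ(formed) = 1×269 + 3×342 + 9×422 + 1×D = 5093 + D
ΔH = Σ(broken) − Σ(formed) = (5435) − (5093 + D) = +342 − D
Setting this equal to −18 kJ gives D = 360 kJ/mol.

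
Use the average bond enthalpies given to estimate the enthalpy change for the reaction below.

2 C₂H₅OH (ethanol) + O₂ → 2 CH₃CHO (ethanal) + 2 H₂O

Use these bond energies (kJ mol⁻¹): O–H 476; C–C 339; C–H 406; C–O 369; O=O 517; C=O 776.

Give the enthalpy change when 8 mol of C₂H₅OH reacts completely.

ΔH = −1748 kJ

Bonds broken (reactants):
  C–C: 2 × 339 = 678
  C–H: 10 × 406 = 4060
  C–O: 2 × 369 = 738
  O–H: 2 × 476 = 952
  O=O: 1 × 517 = 517
  Σ(broken) = 6945 kJ
Bonds formed (products):
  C–C: 2 × 339 = 678
  C–H: 8 × 406 = 3248
  C=O: 2 × 776 = 1552
  O–H: 4 × 476 = 1904
  Σ(formed) = 7382 kJ
ΔH = Σ(broken) − Σ(formed) = 6945 − 7382 = −437 kJ
For 4× the reaction as written: 4 × (−437) = −1748 kJ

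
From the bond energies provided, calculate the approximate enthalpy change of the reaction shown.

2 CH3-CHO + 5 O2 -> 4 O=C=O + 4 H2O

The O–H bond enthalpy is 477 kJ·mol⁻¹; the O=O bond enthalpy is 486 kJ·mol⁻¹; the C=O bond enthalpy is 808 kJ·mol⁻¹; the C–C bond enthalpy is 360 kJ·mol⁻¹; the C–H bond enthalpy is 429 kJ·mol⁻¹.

ΔH ≈ −2082 kJ

Bonds broken (reactants):
  C–C: 2 × 360 = 720
  C–H: 8 × 429 = 3432
  C=O: 2 × 808 = 1616
  O=O: 5 × 486 = 2430
  Σ(broken) = 8198 kJ
Bonds formed (products):
  C=O: 8 × 808 = 6464
  O–H: 8 × 477 = 3816
  Σ(formed) = 10280 kJ
ΔH = Σ(broken) − Σ(formed) = 8198 − 10280 = −2082 kJ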